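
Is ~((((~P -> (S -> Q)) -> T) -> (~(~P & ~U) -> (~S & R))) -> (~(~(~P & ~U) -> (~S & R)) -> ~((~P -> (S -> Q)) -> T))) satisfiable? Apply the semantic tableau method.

Initial set: {~((((~P -> (S -> Q)) -> T) -> (~(~P & ~U) -> (~S & R))) -> (~(~(~P & ~U) -> (~S & R)) -> ~((~P -> (S -> Q)) -> T)))}.
~((((~P -> (S -> Q)) -> T) -> (~(~P & ~U) -> (~S & R))) -> (~(~(~P & ~U) -> (~S & R)) -> ~((~P -> (S -> Q)) -> T))): α-rule — add (((~P -> (S -> Q)) -> T) -> (~(~P & ~U) -> (~S & R))), ~(~(~(~P & ~U) -> (~S & R)) -> ~((~P -> (S -> Q)) -> T)).
~(~(~(~P & ~U) -> (~S & R)) -> ~((~P -> (S -> Q)) -> T)): α-rule — add ~(~(~P & ~U) -> (~S & R)), ~~((~P -> (S -> Q)) -> T).
~(~(~P & ~U) -> (~S & R)): α-rule — add ~(~P & ~U), ~(~S & R).
(((~P -> (S -> Q)) -> T) -> (~(~P & ~U) -> (~S & R))): β-rule — branch into ~((~P -> (S -> Q)) -> T)  //  (~(~P & ~U) -> (~S & R)).
  branch 1 (add ~((~P -> (S -> Q)) -> T)):
    ~((~P -> (S -> Q)) -> T): α-rule — add (~P -> (S -> Q)), ~T.
    ~~((~P -> (S -> Q)) -> T): β-rule — branch into ~(~P -> (S -> Q))  //  T.
      branch 1.1 (add ~(~P -> (S -> Q))):
        ~(~P -> (S -> Q)): α-rule — add ~P, ~(S -> Q).
        ~(S -> Q): α-rule — add S, ~Q.
        ~(~P & ~U): β-rule — branch into ~~P  //  ~~U.
          branch 1.1.1 (add ~~P):
            × closes — contains both P and ~P.
          branch 1.1.2 (add ~~U):
            ~(~S & R): β-rule — branch into ~~S  //  ~R.
              branch 1.1.2.1 (add ~~S):
                (~P -> (S -> Q)): β-rule — branch into ~~P  //  (S -> Q).
                  branch 1.1.2.1.1 (add ~~P):
                    × closes — contains both P and ~P.
                  branch 1.1.2.1.2 (add (S -> Q)):
                    (S -> Q): β-rule — branch into ~S  //  Q.
                      branch 1.1.2.1.2.1 (add ~S):
                        × closes — contains both S and ~S.
                      branch 1.1.2.1.2.2 (add Q):
                        × closes — contains both Q and ~Q.
              branch 1.1.2.2 (add ~R):
                (~P -> (S -> Q)): β-rule — branch into ~~P  //  (S -> Q).
                  branch 1.1.2.2.1 (add ~~P):
                    × closes — contains both P and ~P.
                  branch 1.1.2.2.2 (add (S -> Q)):
                    (S -> Q): β-rule — branch into ~S  //  Q.
                      branch 1.1.2.2.2.1 (add ~S):
                        × closes — contains both S and ~S.
                      branch 1.1.2.2.2.2 (add Q):
                        × closes — contains both Q and ~Q.
      branch 1.2 (add T):
        × closes — contains both T and ~T.
  branch 2 (add (~(~P & ~U) -> (~S & R))):
    ~~((~P -> (S -> Q)) -> T): β-rule — branch into ~(~P -> (S -> Q))  //  T.
      branch 2.1 (add ~(~P -> (S -> Q))):
        ~(~P -> (S -> Q)): α-rule — add ~P, ~(S -> Q).
        ~(S -> Q): α-rule — add S, ~Q.
        ~(~P & ~U): β-rule — branch into ~~P  //  ~~U.
          branch 2.1.1 (add ~~P):
            × closes — contains both P and ~P.
          branch 2.1.2 (add ~~U):
            ~(~S & R): β-rule — branch into ~~S  //  ~R.
              branch 2.1.2.1 (add ~~S):
                (~(~P & ~U) -> (~S & R)): β-rule — branch into ~~(~P & ~U)  //  (~S & R).
                  branch 2.1.2.1.1 (add ~~(~P & ~U)):
                    ~~(~P & ~U): α-rule — add ~P, ~U.
                    × closes — contains both U and ~U.
                  branch 2.1.2.1.2 (add (~S & R)):
                    (~S & R): α-rule — add ~S, R.
                    × closes — contains both S and ~S.
              branch 2.1.2.2 (add ~R):
                (~(~P & ~U) -> (~S & R)): β-rule — branch into ~~(~P & ~U)  //  (~S & R).
                  branch 2.1.2.2.1 (add ~~(~P & ~U)):
                    ~~(~P & ~U): α-rule — add ~P, ~U.
                    × closes — contains both U and ~U.
                  branch 2.1.2.2.2 (add (~S & R)):
                    (~S & R): α-rule — add ~S, R.
                    × closes — contains both S and ~S.
      branch 2.2 (add T):
        ~(~P & ~U): β-rule — branch into ~~P  //  ~~U.
          branch 2.2.1 (add ~~P):
            ~(~S & R): β-rule — branch into ~~S  //  ~R.
              branch 2.2.1.1 (add ~~S):
                (~(~P & ~U) -> (~S & R)): β-rule — branch into ~~(~P & ~U)  //  (~S & R).
                  branch 2.2.1.1.1 (add ~~(~P & ~U)):
                    ~~(~P & ~U): α-rule — add ~P, ~U.
                    × closes — contains both P and ~P.
                  branch 2.2.1.1.2 (add (~S & R)):
                    (~S & R): α-rule — add ~S, R.
                    × closes — contains both S and ~S.
              branch 2.2.1.2 (add ~R):
                (~(~P & ~U) -> (~S & R)): β-rule — branch into ~~(~P & ~U)  //  (~S & R).
                  branch 2.2.1.2.1 (add ~~(~P & ~U)):
                    ~~(~P & ~U): α-rule — add ~P, ~U.
                    × closes — contains both P and ~P.
                  branch 2.2.1.2.2 (add (~S & R)):
                    (~S & R): α-rule — add ~S, R.
                    × closes — contains both R and ~R.
          branch 2.2.2 (add ~~U):
            ~(~S & R): β-rule — branch into ~~S  //  ~R.
              branch 2.2.2.1 (add ~~S):
                (~(~P & ~U) -> (~S & R)): β-rule — branch into ~~(~P & ~U)  //  (~S & R).
                  branch 2.2.2.1.1 (add ~~(~P & ~U)):
                    ~~(~P & ~U): α-rule — add ~P, ~U.
                    × closes — contains both U and ~U.
                  branch 2.2.2.1.2 (add (~S & R)):
                    (~S & R): α-rule — add ~S, R.
                    × closes — contains both S and ~S.
              branch 2.2.2.2 (add ~R):
                (~(~P & ~U) -> (~S & R)): β-rule — branch into ~~(~P & ~U)  //  (~S & R).
                  branch 2.2.2.2.1 (add ~~(~P & ~U)):
                    ~~(~P & ~U): α-rule — add ~P, ~U.
                    × closes — contains both U and ~U.
                  branch 2.2.2.2.2 (add (~S & R)):
                    (~S & R): α-rule — add ~S, R.
                    × closes — contains both R and ~R.
All 21 branches close.
Every branch closed; the formula is unsatisfiable.

Unsatisfiable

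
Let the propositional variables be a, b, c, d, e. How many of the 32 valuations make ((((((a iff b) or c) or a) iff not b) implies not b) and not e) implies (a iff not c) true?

26

Initial set: {(((((((a iff b) or c) or a) iff not b) implies not b) and not e) implies (a iff not c))}.
(((((((a iff b) or c) or a) iff not b) implies not b) and not e) implies (a iff not c)): β-rule — branch into not ((((((a iff b) or c) or a) iff not b) implies not b) and not e)  //  (a iff not c).
  branch 1 (add not ((((((a iff b) or c) or a) iff not b) implies not b) and not e)):
    not ((((((a iff b) or c) or a) iff not b) implies not b) and not e): β-rule — branch into not (((((a iff b) or c) or a) iff not b) implies not b)  //  not not e.
      branch 1.1 (add not (((((a iff b) or c) or a) iff not b) implies not b)):
        not (((((a iff b) or c) or a) iff not b) implies not b): α-rule — add ((((a iff b) or c) or a) iff not b), not not b.
        ((((a iff b) or c) or a) iff not b): β-rule — branch into (((a iff b) or c) or a), not b  //  not (((a iff b) or c) or a), not not b.
          branch 1.1.1 (add (((a iff b) or c) or a), not b):
            × closes — contains both b and not b.
          branch 1.1.2 (add not (((a iff b) or c) or a), not not b):
            not (((a iff b) or c) or a): α-rule — add not ((a iff b) or c), not a.
            not ((a iff b) or c): α-rule — add not (a iff b), not c.
            not (a iff b): β-rule — branch into a, not b  //  not a, b.
              branch 1.1.2.1 (add a, not b):
                × closes — contains both a and not a.
              branch 1.1.2.2 (add not a, b):
                ○ open, literals {a=false, b=true, c=false}.
      branch 1.2 (add not not e):
        ○ open, literals {e=true}.
  branch 2 (add (a iff not c)):
    (a iff not c): β-rule — branch into a, not c  //  not a, not not c.
      branch 2.1 (add a, not c):
        ○ open, literals {a=true, c=false}.
      branch 2.2 (add not a, not not c):
        ○ open, literals {a=false, c=true}.
2 branches closed, 4 open.
Each open branch fixes some atoms; the unmentioned ones are free. Counting distinct full assignments: branch {a=false, b=true, c=false} (d, e) contributes 4 new; branch {e=true} (a, b, c, d) contributes 14 new; branch {a=true, c=false} (b, d, e) contributes 4 new; branch {a=false, c=true} (b, d, e) contributes 4 new. Total: 26.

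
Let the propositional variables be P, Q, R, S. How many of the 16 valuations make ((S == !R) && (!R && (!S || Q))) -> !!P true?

15

Initial set: {(((S == !R) && (!R && (!S || Q))) -> !!P)}.
(((S == !R) && (!R && (!S || Q))) -> !!P): β-rule — branch into !((S == !R) && (!R && (!S || Q)))  //  !!P.
  branch 1 (add !((S == !R) && (!R && (!S || Q)))):
    !((S == !R) && (!R && (!S || Q))): β-rule — branch into !(S == !R)  //  !(!R && (!S || Q)).
      branch 1.1 (add !(S == !R)):
        !(S == !R): β-rule — branch into S, !!R  //  !S, !R.
          branch 1.1.1 (add S, !!R):
            ○ open, literals {R=true, S=true}.
          branch 1.1.2 (add !S, !R):
            ○ open, literals {R=false, S=false}.
      branch 1.2 (add !(!R && (!S || Q))):
        !(!R && (!S || Q)): β-rule — branch into !!R  //  !(!S || Q).
          branch 1.2.1 (add !!R):
            ○ open, literals {R=true}.
          branch 1.2.2 (add !(!S || Q)):
            !(!S || Q): α-rule — add !!S, !Q.
            ○ open, literals {Q=false, S=true}.
  branch 2 (add !!P):
    !!P: drop double negation, giving P.
    ○ open, literals {P=true}.
0 branches closed, 5 open.
Each open branch fixes some atoms; the unmentioned ones are free. Counting distinct full assignments: branch {R=true, S=true} (P, Q) contributes 4 new; branch {R=false, S=false} (P, Q) contributes 4 new; branch {R=true} (P, Q, S) contributes 4 new; branch {Q=false, S=true} (P, R) contributes 2 new; branch {P=true} (Q, R, S) contributes 1 new. Total: 15.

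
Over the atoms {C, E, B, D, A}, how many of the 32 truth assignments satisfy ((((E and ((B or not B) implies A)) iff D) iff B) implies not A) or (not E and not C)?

26

Initial set: {T (((((E and ((B or not B) implies A)) iff D) iff B) implies not A) or (not E and not C))}.
T (((((E and ((B or not B) implies A)) iff D) iff B) implies not A) or (not E and not C)): β-rule — branch into T ((((E and ((B or not B) implies A)) iff D) iff B) implies not A)  //  T (not E and not C).
  branch 1 (add T ((((E and ((B or not B) implies A)) iff D) iff B) implies not A)):
    T ((((E and ((B or not B) implies A)) iff D) iff B) implies not A): β-rule — branch into F (((E and ((B or not B) implies A)) iff D) iff B)  //  T not A.
      branch 1.1 (add F (((E and ((B or not B) implies A)) iff D) iff B)):
        F (((E and ((B or not B) implies A)) iff D) iff B): β-rule — branch into T ((E and ((B or not B) implies A)) iff D), F B  //  F ((E and ((B or not B) implies A)) iff D), T B.
          branch 1.1.1 (add T ((E and ((B or not B) implies A)) iff D), F B):
            T ((E and ((B or not B) implies A)) iff D): β-rule — branch into T (E and ((B or not B) implies A)), T D  //  F (E and ((B or not B) implies A)), F D.
              branch 1.1.1.1 (add T (E and ((B or not B) implies A)), T D):
                T (E and ((B or not B) implies A)): α-rule — add T E, T ((B or not B) implies A).
                T ((B or not B) implies A): β-rule — branch into F (B or not B)  //  T A.
                  branch 1.1.1.1.1 (add F (B or not B)):
                    F (B or not B): α-rule — add F B, F not B.
                    × closes — contains both B and not B.
                  branch 1.1.1.1.2 (add T A):
                    ○ open, literals {A=T, B=F, D=T, E=T}.
              branch 1.1.1.2 (add F (E and ((B or not B) implies A)), F D):
                F (E and ((B or not B) implies A)): β-rule — branch into F E  //  F ((B or not B) implies A).
                  branch 1.1.1.2.1 (add F E):
                    ○ open, literals {B=F, D=F, E=F}.
                  branch 1.1.1.2.2 (add F ((B or not B) implies A)):
                    F ((B or not B) implies A): α-rule — add T (B or not B), F A.
                    T (B or not B): β-rule — branch into T B  //  T not B.
                      branch 1.1.1.2.2.1 (add T B):
                        × closes — contains both B and not B.
                      branch 1.1.1.2.2.2 (add T not B):
                        ○ open, literals {A=F, B=F, D=F}.
          branch 1.1.2 (add F ((E and ((B or not B) implies A)) iff D), T B):
            F ((E and ((B or not B) implies A)) iff D): β-rule — branch into T (E and ((B or not B) implies A)), F D  //  F (E and ((B or not B) implies A)), T D.
              branch 1.1.2.1 (add T (E and ((B or not B) implies A)), F D):
                T (E and ((B or not B) implies A)): α-rule — add T E, T ((B or not B) implies A).
                T ((B or not B) implies A): β-rule — branch into F (B or not B)  //  T A.
                  branch 1.1.2.1.1 (add F (B or not B)):
                    F (B or not B): α-rule — add F B, F not B.
                    × closes — contains both B and not B.
                  branch 1.1.2.1.2 (add T A):
                    ○ open, literals {A=T, B=T, D=F, E=T}.
              branch 1.1.2.2 (add F (E and ((B or not B) implies A)), T D):
                F (E and ((B or not B) implies A)): β-rule — branch into F E  //  F ((B or not B) implies A).
                  branch 1.1.2.2.1 (add F E):
                    ○ open, literals {B=T, D=T, E=F}.
                  branch 1.1.2.2.2 (add F ((B or not B) implies A)):
                    F ((B or not B) implies A): α-rule — add T (B or not B), F A.
                    T (B or not B): β-rule — branch into T B  //  T not B.
                      branch 1.1.2.2.2.1 (add T B):
                        ○ open, literals {A=F, B=T, D=T}.
                      branch 1.1.2.2.2.2 (add T not B):
                        × closes — contains both B and not B.
      branch 1.2 (add T not A):
        ○ open, literals {A=F}.
  branch 2 (add T (not E and not C)):
    T (not E and not C): α-rule — add T not E, T not C.
    ○ open, literals {C=F, E=F}.
4 branches closed, 8 open.
Each open branch fixes some atoms; the unmentioned ones are free. Counting distinct full assignments: branch {A=T, B=F, D=T, E=T} (C) contributes 2 new; branch {B=F, D=F, E=F} (C, A) contributes 4 new; branch {A=F, B=F, D=F} (C, E) contributes 2 new; branch {A=T, B=T, D=F, E=T} (C) contributes 2 new; branch {B=T, D=T, E=F} (C, A) contributes 4 new; branch {A=F, B=T, D=T} (C, E) contributes 2 new; branch {A=F} (C, E, B, D) contributes 8 new; branch {C=F, E=F} (B, D, A) contributes 2 new. Total: 26.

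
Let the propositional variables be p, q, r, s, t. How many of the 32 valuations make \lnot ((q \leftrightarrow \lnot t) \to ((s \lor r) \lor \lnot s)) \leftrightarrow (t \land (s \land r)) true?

Initial set: {(\lnot ((q \leftrightarrow \lnot t) \to ((s \lor r) \lor \lnot s)) \leftrightarrow (t \land (s \land r)))}.
(\lnot ((q \leftrightarrow \lnot t) \to ((s \lor r) \lor \lnot s)) \leftrightarrow (t \land (s \land r))): β-rule — branch into \lnot ((q \leftrightarrow \lnot t) \to ((s \lor r) \lor \lnot s)), (t \land (s \land r))  //  \lnot \lnot ((q \leftrightarrow \lnot t) \to ((s \lor r) \lor \lnot s)), \lnot (t \land (s \land r)).
  branch 1 (add \lnot ((q \leftrightarrow \lnot t) \to ((s \lor r) \lor \lnot s)), (t \land (s \land r))):
    \lnot ((q \leftrightarrow \lnot t) \to ((s \lor r) \lor \lnot s)): α-rule — add (q \leftrightarrow \lnot t), \lnot ((s \lor r) \lor \lnot s).
    (t \land (s \land r)): α-rule — add t, (s \land r).
    \lnot ((s \lor r) \lor \lnot s): α-rule — add \lnot (s \lor r), \lnot \lnot s.
    (s \land r): α-rule — add s, r.
    \lnot (s \lor r): α-rule — add \lnot s, \lnot r.
    × closes — contains both s and \lnot s.
  branch 2 (add \lnot \lnot ((q \leftrightarrow \lnot t) \to ((s \lor r) \lor \lnot s)), \lnot (t \land (s \land r))):
    \lnot \lnot ((q \leftrightarrow \lnot t) \to ((s \lor r) \lor \lnot s)): β-rule — branch into \lnot (q \leftrightarrow \lnot t)  //  ((s \lor r) \lor \lnot s).
      branch 2.1 (add \lnot (q \leftrightarrow \lnot t)):
        \lnot (t \land (s \land r)): β-rule — branch into \lnot t  //  \lnot (s \land r).
          branch 2.1.1 (add \lnot t):
            \lnot (q \leftrightarrow \lnot t): β-rule — branch into q, \lnot \lnot t  //  \lnot q, \lnot t.
              branch 2.1.1.1 (add q, \lnot \lnot t):
                × closes — contains both t and \lnot t.
              branch 2.1.1.2 (add \lnot q, \lnot t):
                ○ open, literals {q=false, t=false}.
          branch 2.1.2 (add \lnot (s \land r)):
            \lnot (q \leftrightarrow \lnot t): β-rule — branch into q, \lnot \lnot t  //  \lnot q, \lnot t.
              branch 2.1.2.1 (add q, \lnot \lnot t):
                \lnot (s \land r): β-rule — branch into \lnot s  //  \lnot r.
                  branch 2.1.2.1.1 (add \lnot s):
                    ○ open, literals {q=true, s=false, t=true}.
                  branch 2.1.2.1.2 (add \lnot r):
                    ○ open, literals {q=true, r=false, t=true}.
              branch 2.1.2.2 (add \lnot q, \lnot t):
                \lnot (s \land r): β-rule — branch into \lnot s  //  \lnot r.
                  branch 2.1.2.2.1 (add \lnot s):
                    ○ open, literals {q=false, s=false, t=false}.
                  branch 2.1.2.2.2 (add \lnot r):
                    ○ open, literals {q=false, r=false, t=false}.
      branch 2.2 (add ((s \lor r) \lor \lnot s)):
        \lnot (t \land (s \land r)): β-rule — branch into \lnot t  //  \lnot (s \land r).
          branch 2.2.1 (add \lnot t):
            ((s \lor r) \lor \lnot s): β-rule — branch into (s \lor r)  //  \lnot s.
              branch 2.2.1.1 (add (s \lor r)):
                (s \lor r): β-rule — branch into s  //  r.
                  branch 2.2.1.1.1 (add s):
                    ○ open, literals {s=true, t=false}.
                  branch 2.2.1.1.2 (add r):
                    ○ open, literals {r=true, t=false}.
              branch 2.2.1.2 (add \lnot s):
                ○ open, literals {s=false, t=false}.
          branch 2.2.2 (add \lnot (s \land r)):
            ((s \lor r) \lor \lnot s): β-rule — branch into (s \lor r)  //  \lnot s.
              branch 2.2.2.1 (add (s \lor r)):
                \lnot (s \land r): β-rule — branch into \lnot s  //  \lnot r.
                  branch 2.2.2.1.1 (add \lnot s):
                    (s \lor r): β-rule — branch into s  //  r.
                      branch 2.2.2.1.1.1 (add s):
                        × closes — contains both s and \lnot s.
                      branch 2.2.2.1.1.2 (add r):
                        ○ open, literals {r=true, s=false}.
                  branch 2.2.2.1.2 (add \lnot r):
                    (s \lor r): β-rule — branch into s  //  r.
                      branch 2.2.2.1.2.1 (add s):
                        ○ open, literals {r=false, s=true}.
                      branch 2.2.2.1.2.2 (add r):
                        × closes — contains both r and \lnot r.
              branch 2.2.2.2 (add \lnot s):
                \lnot (s \land r): β-rule — branch into \lnot s  //  \lnot r.
                  branch 2.2.2.2.1 (add \lnot s):
                    ○ open, literals {s=false}.
                  branch 2.2.2.2.2 (add \lnot r):
                    ○ open, literals {r=false, s=false}.
4 branches closed, 12 open.
Each open branch fixes some atoms; the unmentioned ones are free. Counting distinct full assignments: branch {q=false, t=false} (p, r, s) contributes 8 new; branch {q=true, s=false, t=true} (p, r) contributes 4 new; branch {q=true, r=false, t=true} (p, s) contributes 2 new; branch {q=false, s=false, t=false} (p, r) contributes 0 new; branch {q=false, r=false, t=false} (p, s) contributes 0 new; branch {s=true, t=false} (p, q, r) contributes 4 new; branch {r=true, t=false} (p, q, s) contributes 2 new; branch {s=false, t=false} (p, q, r) contributes 2 new; branch {r=true, s=false} (p, q, t) contributes 2 new; branch {r=false, s=true} (p, q, t) contributes 2 new; branch {s=false} (p, q, r, t) contributes 2 new; branch {r=false, s=false} (p, q, t) contributes 0 new. Total: 28.

28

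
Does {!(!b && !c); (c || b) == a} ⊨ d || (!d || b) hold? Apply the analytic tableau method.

Yes

Initial set: {!(!b && !c); ((c || b) == a); !(d || (!d || b))}.
!(d || (!d || b)): α-rule — add !d, !(!d || b).
!(!d || b): α-rule — add !!d, !b.
× closes — contains both d and !d.
All 1 branch closes.
Every branch closed, so the premises entail the conclusion.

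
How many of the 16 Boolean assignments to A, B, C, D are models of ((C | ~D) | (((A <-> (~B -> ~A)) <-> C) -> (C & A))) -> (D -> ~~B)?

14

Initial set: {(((C | ~D) | (((A <-> (~B -> ~A)) <-> C) -> (C & A))) -> (D -> ~~B))}.
(((C | ~D) | (((A <-> (~B -> ~A)) <-> C) -> (C & A))) -> (D -> ~~B)): β-rule — branch into ~((C | ~D) | (((A <-> (~B -> ~A)) <-> C) -> (C & A)))  //  (D -> ~~B).
  branch 1 (add ~((C | ~D) | (((A <-> (~B -> ~A)) <-> C) -> (C & A)))):
    ~((C | ~D) | (((A <-> (~B -> ~A)) <-> C) -> (C & A))): α-rule — add ~(C | ~D), ~(((A <-> (~B -> ~A)) <-> C) -> (C & A)).
    ~(C | ~D): α-rule — add ~C, ~~D.
    ~(((A <-> (~B -> ~A)) <-> C) -> (C & A)): α-rule — add ((A <-> (~B -> ~A)) <-> C), ~(C & A).
    ((A <-> (~B -> ~A)) <-> C): β-rule — branch into (A <-> (~B -> ~A)), C  //  ~(A <-> (~B -> ~A)), ~C.
      branch 1.1 (add (A <-> (~B -> ~A)), C):
        × closes — contains both C and ~C.
      branch 1.2 (add ~(A <-> (~B -> ~A)), ~C):
        ~(C & A): β-rule — branch into ~C  //  ~A.
          branch 1.2.1 (add ~C):
            ~(A <-> (~B -> ~A)): β-rule — branch into A, ~(~B -> ~A)  //  ~A, (~B -> ~A).
              branch 1.2.1.1 (add A, ~(~B -> ~A)):
                ~(~B -> ~A): α-rule — add ~B, ~~A.
                ○ open, literals {A=1, B=0, C=0, D=1}.
              branch 1.2.1.2 (add ~A, (~B -> ~A)):
                (~B -> ~A): β-rule — branch into ~~B  //  ~A.
                  branch 1.2.1.2.1 (add ~~B):
                    ○ open, literals {A=0, B=1, C=0, D=1}.
                  branch 1.2.1.2.2 (add ~A):
                    ○ open, literals {A=0, C=0, D=1}.
          branch 1.2.2 (add ~A):
            ~(A <-> (~B -> ~A)): β-rule — branch into A, ~(~B -> ~A)  //  ~A, (~B -> ~A).
              branch 1.2.2.1 (add A, ~(~B -> ~A)):
                × closes — contains both A and ~A.
              branch 1.2.2.2 (add ~A, (~B -> ~A)):
                (~B -> ~A): β-rule — branch into ~~B  //  ~A.
                  branch 1.2.2.2.1 (add ~~B):
                    ○ open, literals {A=0, B=1, C=0, D=1}.
                  branch 1.2.2.2.2 (add ~A):
                    ○ open, literals {A=0, C=0, D=1}.
  branch 2 (add (D -> ~~B)):
    (D -> ~~B): β-rule — branch into ~D  //  ~~B.
      branch 2.1 (add ~D):
        ○ open, literals {D=0}.
      branch 2.2 (add ~~B):
        ~~B: drop double negation, giving B.
        ○ open, literals {B=1}.
2 branches closed, 7 open.
Each open branch fixes some atoms; the unmentioned ones are free. Counting distinct full assignments: branch {A=1, B=0, C=0, D=1} (none free) contributes 1 new; branch {A=0, B=1, C=0, D=1} (none free) contributes 1 new; branch {A=0, C=0, D=1} (B) contributes 1 new; branch {A=0, B=1, C=0, D=1} (none free) contributes 0 new; branch {A=0, C=0, D=1} (B) contributes 0 new; branch {D=0} (A, B, C) contributes 8 new; branch {B=1} (A, C, D) contributes 3 new. Total: 14.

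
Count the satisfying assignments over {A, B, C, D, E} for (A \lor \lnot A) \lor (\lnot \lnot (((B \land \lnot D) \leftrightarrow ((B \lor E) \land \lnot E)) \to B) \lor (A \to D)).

Initial set: {((A \lor \lnot A) \lor (\lnot \lnot (((B \land \lnot D) \leftrightarrow ((B \lor E) \land \lnot E)) \to B) \lor (A \to D)))}.
((A \lor \lnot A) \lor (\lnot \lnot (((B \land \lnot D) \leftrightarrow ((B \lor E) \land \lnot E)) \to B) \lor (A \to D))): β-rule — branch into (A \lor \lnot A)  //  (\lnot \lnot (((B \land \lnot D) \leftrightarrow ((B \lor E) \land \lnot E)) \to B) \lor (A \to D)).
  branch 1 (add (A \lor \lnot A)):
    (A \lor \lnot A): β-rule — branch into A  //  \lnot A.
      branch 1.1 (add A):
        ○ open, literals {A=1}.
      branch 1.2 (add \lnot A):
        ○ open, literals {A=0}.
  branch 2 (add (\lnot \lnot (((B \land \lnot D) \leftrightarrow ((B \lor E) \land \lnot E)) \to B) \lor (A \to D))):
    (\lnot \lnot (((B \land \lnot D) \leftrightarrow ((B \lor E) \land \lnot E)) \to B) \lor (A \to D)): β-rule — branch into \lnot \lnot (((B \land \lnot D) \leftrightarrow ((B \lor E) \land \lnot E)) \to B)  //  (A \to D).
      branch 2.1 (add \lnot \lnot (((B \land \lnot D) \leftrightarrow ((B \lor E) \land \lnot E)) \to B)):
        \lnot \lnot (((B \land \lnot D) \leftrightarrow ((B \lor E) \land \lnot E)) \to B): drop double negation, giving (((B \land \lnot D) \leftrightarrow ((B \lor E) \land \lnot E)) \to B).
        (((B \land \lnot D) \leftrightarrow ((B \lor E) \land \lnot E)) \to B): β-rule — branch into \lnot ((B \land \lnot D) \leftrightarrow ((B \lor E) \land \lnot E))  //  B.
          branch 2.1.1 (add \lnot ((B \land \lnot D) \leftrightarrow ((B \lor E) \land \lnot E))):
            \lnot ((B \land \lnot D) \leftrightarrow ((B \lor E) \land \lnot E)): β-rule — branch into (B \land \lnot D), \lnot ((B \lor E) \land \lnot E)  //  \lnot (B \land \lnot D), ((B \lor E) \land \lnot E).
              branch 2.1.1.1 (add (B \land \lnot D), \lnot ((B \lor E) \land \lnot E)):
                (B \land \lnot D): α-rule — add B, \lnot D.
                \lnot ((B \lor E) \land \lnot E): β-rule — branch into \lnot (B \lor E)  //  \lnot \lnot E.
                  branch 2.1.1.1.1 (add \lnot (B \lor E)):
                    \lnot (B \lor E): α-rule — add \lnot B, \lnot E.
                    × closes — contains both B and \lnot B.
                  branch 2.1.1.1.2 (add \lnot \lnot E):
                    ○ open, literals {B=1, D=0, E=1}.
              branch 2.1.1.2 (add \lnot (B \land \lnot D), ((B \lor E) \land \lnot E)):
                ((B \lor E) \land \lnot E): α-rule — add (B \lor E), \lnot E.
                \lnot (B \land \lnot D): β-rule — branch into \lnot B  //  \lnot \lnot D.
                  branch 2.1.1.2.1 (add \lnot B):
                    (B \lor E): β-rule — branch into B  //  E.
                      branch 2.1.1.2.1.1 (add B):
                        × closes — contains both B and \lnot B.
                      branch 2.1.1.2.1.2 (add E):
                        × closes — contains both E and \lnot E.
                  branch 2.1.1.2.2 (add \lnot \lnot D):
                    (B \lor E): β-rule — branch into B  //  E.
                      branch 2.1.1.2.2.1 (add B):
                        ○ open, literals {B=1, D=1, E=0}.
                      branch 2.1.1.2.2.2 (add E):
                        × closes — contains both E and \lnot E.
          branch 2.1.2 (add B):
            ○ open, literals {B=1}.
      branch 2.2 (add (A \to D)):
        (A \to D): β-rule — branch into \lnot A  //  D.
          branch 2.2.1 (add \lnot A):
            ○ open, literals {A=0}.
          branch 2.2.2 (add D):
            ○ open, literals {D=1}.
4 branches closed, 7 open.
Each open branch fixes some atoms; the unmentioned ones are free. Counting distinct full assignments: branch {A=1} (B, C, D, E) contributes 16 new; branch {A=0} (B, C, D, E) contributes 16 new; branch {B=1, D=0, E=1} (A, C) contributes 0 new; branch {B=1, D=1, E=0} (A, C) contributes 0 new; branch {B=1} (A, C, D, E) contributes 0 new; branch {A=0} (B, C, D, E) contributes 0 new; branch {D=1} (A, B, C, E) contributes 0 new. Total: 32.

32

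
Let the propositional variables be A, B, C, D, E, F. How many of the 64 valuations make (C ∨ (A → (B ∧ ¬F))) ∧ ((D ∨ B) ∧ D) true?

26

Initial set: {T ((C ∨ (A → (B ∧ ¬F))) ∧ ((D ∨ B) ∧ D))}.
T ((C ∨ (A → (B ∧ ¬F))) ∧ ((D ∨ B) ∧ D)): α-rule — add T (C ∨ (A → (B ∧ ¬F))), T ((D ∨ B) ∧ D).
T ((D ∨ B) ∧ D): α-rule — add T (D ∨ B), T D.
T (C ∨ (A → (B ∧ ¬F))): β-rule — branch into T C  //  T (A → (B ∧ ¬F)).
  branch 1 (add T C):
    T (D ∨ B): β-rule — branch into T D  //  T B.
      branch 1.1 (add T D):
        ○ open, literals {C=1, D=1}.
      branch 1.2 (add T B):
        ○ open, literals {B=1, C=1, D=1}.
  branch 2 (add T (A → (B ∧ ¬F))):
    T (D ∨ B): β-rule — branch into T D  //  T B.
      branch 2.1 (add T D):
        T (A → (B ∧ ¬F)): β-rule — branch into F A  //  T (B ∧ ¬F).
          branch 2.1.1 (add F A):
            ○ open, literals {A=0, D=1}.
          branch 2.1.2 (add T (B ∧ ¬F)):
            T (B ∧ ¬F): α-rule — add T B, T ¬F.
            ○ open, literals {B=1, D=1, F=0}.
      branch 2.2 (add T B):
        T (A → (B ∧ ¬F)): β-rule — branch into F A  //  T (B ∧ ¬F).
          branch 2.2.1 (add F A):
            ○ open, literals {A=0, B=1, D=1}.
          branch 2.2.2 (add T (B ∧ ¬F)):
            T (B ∧ ¬F): α-rule — add T B, T ¬F.
            ○ open, literals {B=1, D=1, F=0}.
0 branches closed, 6 open.
Each open branch fixes some atoms; the unmentioned ones are free. Counting distinct full assignments: branch {C=1, D=1} (A, B, E, F) contributes 16 new; branch {B=1, C=1, D=1} (A, E, F) contributes 0 new; branch {A=0, D=1} (B, C, E, F) contributes 8 new; branch {B=1, D=1, F=0} (A, C, E) contributes 2 new; branch {A=0, B=1, D=1} (C, E, F) contributes 0 new; branch {B=1, D=1, F=0} (A, C, E) contributes 0 new. Total: 26.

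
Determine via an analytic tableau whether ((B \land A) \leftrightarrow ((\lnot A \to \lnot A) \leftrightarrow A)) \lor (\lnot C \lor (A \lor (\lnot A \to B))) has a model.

Initial set: {(((B \land A) \leftrightarrow ((\lnot A \to \lnot A) \leftrightarrow A)) \lor (\lnot C \lor (A \lor (\lnot A \to B))))}.
(((B \land A) \leftrightarrow ((\lnot A \to \lnot A) \leftrightarrow A)) \lor (\lnot C \lor (A \lor (\lnot A \to B)))): β-rule — branch into ((B \land A) \leftrightarrow ((\lnot A \to \lnot A) \leftrightarrow A))  //  (\lnot C \lor (A \lor (\lnot A \to B))).
  branch 1 (add ((B \land A) \leftrightarrow ((\lnot A \to \lnot A) \leftrightarrow A))):
    ((B \land A) \leftrightarrow ((\lnot A \to \lnot A) \leftrightarrow A)): β-rule — branch into (B \land A), ((\lnot A \to \lnot A) \leftrightarrow A)  //  \lnot (B \land A), \lnot ((\lnot A \to \lnot A) \leftrightarrow A).
      branch 1.1 (add (B \land A), ((\lnot A \to \lnot A) \leftrightarrow A)):
        (B \land A): α-rule — add B, A.
        ((\lnot A \to \lnot A) \leftrightarrow A): β-rule — branch into (\lnot A \to \lnot A), A  //  \lnot (\lnot A \to \lnot A), \lnot A.
          branch 1.1.1 (add (\lnot A \to \lnot A), A):
            (\lnot A \to \lnot A): β-rule — branch into \lnot \lnot A  //  \lnot A.
              branch 1.1.1.1 (add \lnot \lnot A):
                ○ open, literals {A=T, B=T}.
              branch 1.1.1.2 (add \lnot A):
                × closes — contains both A and \lnot A.
          branch 1.1.2 (add \lnot (\lnot A \to \lnot A), \lnot A):
            × closes — contains both A and \lnot A.
      branch 1.2 (add \lnot (B \land A), \lnot ((\lnot A \to \lnot A) \leftrightarrow A)):
        \lnot (B \land A): β-rule — branch into \lnot B  //  \lnot A.
          branch 1.2.1 (add \lnot B):
            \lnot ((\lnot A \to \lnot A) \leftrightarrow A): β-rule — branch into (\lnot A \to \lnot A), \lnot A  //  \lnot (\lnot A \to \lnot A), A.
              branch 1.2.1.1 (add (\lnot A \to \lnot A), \lnot A):
                (\lnot A \to \lnot A): β-rule — branch into \lnot \lnot A  //  \lnot A.
                  branch 1.2.1.1.1 (add \lnot \lnot A):
                    × closes — contains both A and \lnot A.
                  branch 1.2.1.1.2 (add \lnot A):
                    ○ open, literals {A=F, B=F}.
              branch 1.2.1.2 (add \lnot (\lnot A \to \lnot A), A):
                \lnot (\lnot A \to \lnot A): α-rule — add \lnot A, \lnot \lnot A.
                × closes — contains both A and \lnot A.
          branch 1.2.2 (add \lnot A):
            \lnot ((\lnot A \to \lnot A) \leftrightarrow A): β-rule — branch into (\lnot A \to \lnot A), \lnot A  //  \lnot (\lnot A \to \lnot A), A.
              branch 1.2.2.1 (add (\lnot A \to \lnot A), \lnot A):
                (\lnot A \to \lnot A): β-rule — branch into \lnot \lnot A  //  \lnot A.
                  branch 1.2.2.1.1 (add \lnot \lnot A):
                    × closes — contains both A and \lnot A.
                  branch 1.2.2.1.2 (add \lnot A):
                    ○ open, literals {A=F}.
              branch 1.2.2.2 (add \lnot (\lnot A \to \lnot A), A):
                × closes — contains both A and \lnot A.
  branch 2 (add (\lnot C \lor (A \lor (\lnot A \to B)))):
    (\lnot C \lor (A \lor (\lnot A \to B))): β-rule — branch into \lnot C  //  (A \lor (\lnot A \to B)).
      branch 2.1 (add \lnot C):
        ○ open, literals {C=F}.
      branch 2.2 (add (A \lor (\lnot A \to B))):
        (A \lor (\lnot A \to B)): β-rule — branch into A  //  (\lnot A \to B).
          branch 2.2.1 (add A):
            ○ open, literals {A=T}.
          branch 2.2.2 (add (\lnot A \to B)):
            (\lnot A \to B): β-rule — branch into \lnot \lnot A  //  B.
              branch 2.2.2.1 (add \lnot \lnot A):
                ○ open, literals {A=T}.
              branch 2.2.2.2 (add B):
                ○ open, literals {B=T}.
6 branches closed, 7 open.
An open branch gives a satisfying assignment: A=T, B=T.

Satisfiable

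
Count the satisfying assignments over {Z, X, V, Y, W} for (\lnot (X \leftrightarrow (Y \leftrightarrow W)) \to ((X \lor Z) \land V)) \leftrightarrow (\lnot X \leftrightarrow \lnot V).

Initial set: {((\lnot (X \leftrightarrow (Y \leftrightarrow W)) \to ((X \lor Z) \land V)) \leftrightarrow (\lnot X \leftrightarrow \lnot V))}.
((\lnot (X \leftrightarrow (Y \leftrightarrow W)) \to ((X \lor Z) \land V)) \leftrightarrow (\lnot X \leftrightarrow \lnot V)): β-rule — branch into (\lnot (X \leftrightarrow (Y \leftrightarrow W)) \to ((X \lor Z) \land V)), (\lnot X \leftrightarrow \lnot V)  //  \lnot (\lnot (X \leftrightarrow (Y \leftrightarrow W)) \to ((X \lor Z) \land V)), \lnot (\lnot X \leftrightarrow \lnot V).
  branch 1 (add (\lnot (X \leftrightarrow (Y \leftrightarrow W)) \to ((X \lor Z) \land V)), (\lnot X \leftrightarrow \lnot V)):
    (\lnot (X \leftrightarrow (Y \leftrightarrow W)) \to ((X \lor Z) \land V)): β-rule — branch into \lnot \lnot (X \leftrightarrow (Y \leftrightarrow W))  //  ((X \lor Z) \land V).
      branch 1.1 (add \lnot \lnot (X \leftrightarrow (Y \leftrightarrow W))):
        (\lnot X \leftrightarrow \lnot V): β-rule — branch into \lnot X, \lnot V  //  \lnot \lnot X, \lnot \lnot V.
          branch 1.1.1 (add \lnot X, \lnot V):
            \lnot \lnot (X \leftrightarrow (Y \leftrightarrow W)): β-rule — branch into X, (Y \leftrightarrow W)  //  \lnot X, \lnot (Y \leftrightarrow W).
              branch 1.1.1.1 (add X, (Y \leftrightarrow W)):
                × closes — contains both X and \lnot X.
              branch 1.1.1.2 (add \lnot X, \lnot (Y \leftrightarrow W)):
                \lnot (Y \leftrightarrow W): β-rule — branch into Y, \lnot W  //  \lnot Y, W.
                  branch 1.1.1.2.1 (add Y, \lnot W):
                    ○ open, literals {V=0, W=0, X=0, Y=1}.
                  branch 1.1.1.2.2 (add \lnot Y, W):
                    ○ open, literals {V=0, W=1, X=0, Y=0}.
          branch 1.1.2 (add \lnot \lnot X, \lnot \lnot V):
            \lnot \lnot (X \leftrightarrow (Y \leftrightarrow W)): β-rule — branch into X, (Y \leftrightarrow W)  //  \lnot X, \lnot (Y \leftrightarrow W).
              branch 1.1.2.1 (add X, (Y \leftrightarrow W)):
                (Y \leftrightarrow W): β-rule — branch into Y, W  //  \lnot Y, \lnot W.
                  branch 1.1.2.1.1 (add Y, W):
                    ○ open, literals {V=1, W=1, X=1, Y=1}.
                  branch 1.1.2.1.2 (add \lnot Y, \lnot W):
                    ○ open, literals {V=1, W=0, X=1, Y=0}.
              branch 1.1.2.2 (add \lnot X, \lnot (Y \leftrightarrow W)):
                × closes — contains both X and \lnot X.
      branch 1.2 (add ((X \lor Z) \land V)):
        ((X \lor Z) \land V): α-rule — add (X \lor Z), V.
        (\lnot X \leftrightarrow \lnot V): β-rule — branch into \lnot X, \lnot V  //  \lnot \lnot X, \lnot \lnot V.
          branch 1.2.1 (add \lnot X, \lnot V):
            × closes — contains both V and \lnot V.
          branch 1.2.2 (add \lnot \lnot X, \lnot \lnot V):
            (X \lor Z): β-rule — branch into X  //  Z.
              branch 1.2.2.1 (add X):
                ○ open, literals {V=1, X=1}.
              branch 1.2.2.2 (add Z):
                ○ open, literals {V=1, X=1, Z=1}.
  branch 2 (add \lnot (\lnot (X \leftrightarrow (Y \leftrightarrow W)) \to ((X \lor Z) \land V)), \lnot (\lnot X \leftrightarrow \lnot V)):
    \lnot (\lnot (X \leftrightarrow (Y \leftrightarrow W)) \to ((X \lor Z) \land V)): α-rule — add \lnot (X \leftrightarrow (Y \leftrightarrow W)), \lnot ((X \lor Z) \land V).
    \lnot (\lnot X \leftrightarrow \lnot V): β-rule — branch into \lnot X, \lnot \lnot V  //  \lnot \lnot X, \lnot V.
      branch 2.1 (add \lnot X, \lnot \lnot V):
        \lnot (X \leftrightarrow (Y \leftrightarrow W)): β-rule — branch into X, \lnot (Y \leftrightarrow W)  //  \lnot X, (Y \leftrightarrow W).
          branch 2.1.1 (add X, \lnot (Y \leftrightarrow W)):
            × closes — contains both X and \lnot X.
          branch 2.1.2 (add \lnot X, (Y \leftrightarrow W)):
            \lnot ((X \lor Z) \land V): β-rule — branch into \lnot (X \lor Z)  //  \lnot V.
              branch 2.1.2.1 (add \lnot (X \lor Z)):
                \lnot (X \lor Z): α-rule — add \lnot X, \lnot Z.
                (Y \leftrightarrow W): β-rule — branch into Y, W  //  \lnot Y, \lnot W.
                  branch 2.1.2.1.1 (add Y, W):
                    ○ open, literals {V=1, W=1, X=0, Y=1, Z=0}.
                  branch 2.1.2.1.2 (add \lnot Y, \lnot W):
                    ○ open, literals {V=1, W=0, X=0, Y=0, Z=0}.
              branch 2.1.2.2 (add \lnot V):
                × closes — contains both V and \lnot V.
      branch 2.2 (add \lnot \lnot X, \lnot V):
        \lnot (X \leftrightarrow (Y \leftrightarrow W)): β-rule — branch into X, \lnot (Y \leftrightarrow W)  //  \lnot X, (Y \leftrightarrow W).
          branch 2.2.1 (add X, \lnot (Y \leftrightarrow W)):
            \lnot ((X \lor Z) \land V): β-rule — branch into \lnot (X \lor Z)  //  \lnot V.
              branch 2.2.1.1 (add \lnot (X \lor Z)):
                \lnot (X \lor Z): α-rule — add \lnot X, \lnot Z.
                × closes — contains both X and \lnot X.
              branch 2.2.1.2 (add \lnot V):
                \lnot (Y \leftrightarrow W): β-rule — branch into Y, \lnot W  //  \lnot Y, W.
                  branch 2.2.1.2.1 (add Y, \lnot W):
                    ○ open, literals {V=0, W=0, X=1, Y=1}.
                  branch 2.2.1.2.2 (add \lnot Y, W):
                    ○ open, literals {V=0, W=1, X=1, Y=0}.
          branch 2.2.2 (add \lnot X, (Y \leftrightarrow W)):
            × closes — contains both X and \lnot X.
7 branches closed, 10 open.
Each open branch fixes some atoms; the unmentioned ones are free. Counting distinct full assignments: branch {V=0, W=0, X=0, Y=1} (Z) contributes 2 new; branch {V=0, W=1, X=0, Y=0} (Z) contributes 2 new; branch {V=1, W=1, X=1, Y=1} (Z) contributes 2 new; branch {V=1, W=0, X=1, Y=0} (Z) contributes 2 new; branch {V=1, X=1} (Z, Y, W) contributes 4 new; branch {V=1, X=1, Z=1} (Y, W) contributes 0 new; branch {V=1, W=1, X=0, Y=1, Z=0} (none free) contributes 1 new; branch {V=1, W=0, X=0, Y=0, Z=0} (none free) contributes 1 new; branch {V=0, W=0, X=1, Y=1} (Z) contributes 2 new; branch {V=0, W=1, X=1, Y=0} (Z) contributes 2 new. Total: 18.

18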